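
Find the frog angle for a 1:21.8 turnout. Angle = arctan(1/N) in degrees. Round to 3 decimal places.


1/N = 1/21.8 = 0.045872
angle = arctan(0.045872) = 0.045839 rad
angle = 0.045839 * 180/pi = 2.626 degrees

2.626


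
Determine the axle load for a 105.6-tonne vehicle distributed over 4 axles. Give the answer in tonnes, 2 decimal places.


Load per axle = total weight / number of axles
Load = 105.6 / 4
Load = 26.40 tonnes

26.40


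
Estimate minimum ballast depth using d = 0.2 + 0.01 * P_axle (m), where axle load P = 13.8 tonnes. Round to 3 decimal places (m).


d = 0.2 + 0.01 * 13.8
d = 0.2 + 0.138
d = 0.338 m

0.338


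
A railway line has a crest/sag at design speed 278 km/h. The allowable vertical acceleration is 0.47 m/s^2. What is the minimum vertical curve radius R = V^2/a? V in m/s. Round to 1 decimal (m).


Convert speed: V = 278 / 3.6 = 77.2222 m/s
V^2 = 5963.2716 m^2/s^2
R_v = 5963.2716 / 0.47
R_v = 12687.8 m

12687.8


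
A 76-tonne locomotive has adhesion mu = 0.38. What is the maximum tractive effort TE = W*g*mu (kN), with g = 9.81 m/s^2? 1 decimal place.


TE_max = W * g * mu
TE_max = 76 * 9.81 * 0.38
TE_max = 745.56 * 0.38
TE_max = 283.3 kN

283.3


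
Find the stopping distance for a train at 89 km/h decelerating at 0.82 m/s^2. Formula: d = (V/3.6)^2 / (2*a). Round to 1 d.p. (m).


Convert speed: V = 89 / 3.6 = 24.7222 m/s
V^2 = 611.1883
d = 611.1883 / (2 * 0.82)
d = 611.1883 / 1.64
d = 372.7 m

372.7


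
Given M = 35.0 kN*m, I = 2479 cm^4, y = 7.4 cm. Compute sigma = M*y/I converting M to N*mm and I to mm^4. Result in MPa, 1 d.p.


Convert units:
M = 35.0 kN*m = 35000000 N*mm
y = 7.4 cm = 74 mm
I = 2479 cm^4 = 24790000 mm^4
sigma = 35000000 * 74 / 24790000
sigma = 104.5 MPa

104.5


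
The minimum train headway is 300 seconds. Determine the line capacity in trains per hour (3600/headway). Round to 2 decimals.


Capacity = 3600 / headway
Capacity = 3600 / 300
Capacity = 12.00 trains/hour

12.00


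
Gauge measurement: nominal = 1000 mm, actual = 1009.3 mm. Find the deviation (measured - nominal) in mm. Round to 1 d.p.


Deviation = measured - nominal
Deviation = 1009.3 - 1000
Deviation = 9.3 mm

9.3


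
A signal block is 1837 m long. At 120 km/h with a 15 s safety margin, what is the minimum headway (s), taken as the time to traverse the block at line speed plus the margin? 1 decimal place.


V = 120 / 3.6 = 33.3333 m/s
Block traversal time = 1837 / 33.3333 = 55.11 s
Headway = 55.11 + 15
Headway = 70.1 s

70.1


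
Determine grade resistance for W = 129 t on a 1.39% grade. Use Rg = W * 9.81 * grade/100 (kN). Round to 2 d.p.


Rg = W * 9.81 * grade / 100
Rg = 129 * 9.81 * 1.39 / 100
Rg = 1265.49 * 0.0139
Rg = 17.59 kN

17.59


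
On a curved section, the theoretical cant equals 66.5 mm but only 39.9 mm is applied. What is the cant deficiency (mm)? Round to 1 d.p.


Cant deficiency = equilibrium cant - actual cant
CD = 66.5 - 39.9
CD = 26.6 mm

26.6


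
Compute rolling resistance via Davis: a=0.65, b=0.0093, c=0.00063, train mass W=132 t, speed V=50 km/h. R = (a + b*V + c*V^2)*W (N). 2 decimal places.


b*V = 0.0093 * 50 = 0.465
c*V^2 = 0.00063 * 2500 = 1.575
R_per_t = 0.65 + 0.465 + 1.575 = 2.69 N/t
R_total = 2.69 * 132 = 355.08 N

355.08


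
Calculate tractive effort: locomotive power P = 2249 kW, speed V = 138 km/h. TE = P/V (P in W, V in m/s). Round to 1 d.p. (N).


Convert: P = 2249 kW = 2249000 W
V = 138 / 3.6 = 38.3333 m/s
TE = 2249000 / 38.3333
TE = 58669.6 N

58669.6


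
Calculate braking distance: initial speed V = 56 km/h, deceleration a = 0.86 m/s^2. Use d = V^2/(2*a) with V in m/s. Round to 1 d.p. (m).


Convert speed: V = 56 / 3.6 = 15.5556 m/s
V^2 = 241.9753
d = 241.9753 / (2 * 0.86)
d = 241.9753 / 1.72
d = 140.7 m

140.7


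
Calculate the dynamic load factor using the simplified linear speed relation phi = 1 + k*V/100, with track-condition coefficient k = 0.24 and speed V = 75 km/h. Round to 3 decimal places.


phi = 1 + k * V / 100
phi = 1 + 0.24 * 75 / 100
phi = 1 + 0.18
phi = 1.180

1.180


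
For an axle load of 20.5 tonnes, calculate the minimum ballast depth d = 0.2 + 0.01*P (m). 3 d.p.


d = 0.2 + 0.01 * 20.5
d = 0.2 + 0.205
d = 0.405 m

0.405


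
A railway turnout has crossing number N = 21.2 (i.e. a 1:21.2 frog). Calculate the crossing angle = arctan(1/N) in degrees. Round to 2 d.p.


1/N = 1/21.2 = 0.04717
angle = arctan(0.04717) = 0.047135 rad
angle = 0.047135 * 180/pi = 2.70 degrees

2.70


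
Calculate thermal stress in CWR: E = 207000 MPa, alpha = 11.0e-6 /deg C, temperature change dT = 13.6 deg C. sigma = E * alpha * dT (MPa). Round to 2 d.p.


sigma = E * alpha * dT
sigma = 207000 * 11.0e-6 * 13.6
sigma = 2.277 * 13.6
sigma = 30.97 MPa

30.97


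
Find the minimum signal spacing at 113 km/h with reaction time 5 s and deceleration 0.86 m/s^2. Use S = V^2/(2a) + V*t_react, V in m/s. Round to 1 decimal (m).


V = 113 / 3.6 = 31.3889 m/s
Braking distance = 31.3889^2 / (2*0.86) = 572.8269 m
Sighting distance = 31.3889 * 5 = 156.9444 m
S = 572.8269 + 156.9444 = 729.8 m

729.8


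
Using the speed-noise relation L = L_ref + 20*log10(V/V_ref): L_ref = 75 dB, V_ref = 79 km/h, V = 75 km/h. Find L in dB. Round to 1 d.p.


V/V_ref = 75 / 79 = 0.949367
log10(0.949367) = -0.022566
20 * -0.022566 = -0.4513
L = 75 + -0.4513 = 74.5 dB

74.5


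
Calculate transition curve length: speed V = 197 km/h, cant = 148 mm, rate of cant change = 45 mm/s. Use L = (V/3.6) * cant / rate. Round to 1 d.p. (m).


Convert speed: V = 197 / 3.6 = 54.7222 m/s
L = 54.7222 * 148 / 45
L = 8098.8889 / 45
L = 180.0 m

180.0


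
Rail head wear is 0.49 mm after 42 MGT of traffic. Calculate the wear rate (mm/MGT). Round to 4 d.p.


Wear rate = total wear / cumulative tonnage
Rate = 0.49 / 42
Rate = 0.0117 mm/MGT

0.0117


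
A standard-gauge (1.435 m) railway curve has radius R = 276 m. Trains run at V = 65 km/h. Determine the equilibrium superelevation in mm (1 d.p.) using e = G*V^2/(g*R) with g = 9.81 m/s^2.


Convert speed: V = 65 / 3.6 = 18.0556 m/s
Apply formula: e = 1.435 * 18.0556^2 / (9.81 * 276)
e = 1.435 * 326.0031 / 2707.56
e = 0.172781 m = 172.8 mm

172.8


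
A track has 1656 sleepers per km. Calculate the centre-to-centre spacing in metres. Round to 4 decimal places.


Spacing = 1000 m / number of sleepers
Spacing = 1000 / 1656
Spacing = 0.6039 m

0.6039


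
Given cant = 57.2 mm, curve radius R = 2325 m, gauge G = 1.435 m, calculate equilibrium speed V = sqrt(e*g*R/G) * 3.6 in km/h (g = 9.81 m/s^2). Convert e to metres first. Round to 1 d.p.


Convert cant: e = 57.2 mm = 0.0572 m
V_ms = sqrt(0.0572 * 9.81 * 2325 / 1.435)
V_ms = sqrt(909.15115) = 30.1521 m/s
V = 30.1521 * 3.6 = 108.5 km/h

108.5


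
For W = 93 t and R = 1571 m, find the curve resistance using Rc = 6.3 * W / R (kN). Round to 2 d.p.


Rc = 6.3 * W / R
Rc = 6.3 * 93 / 1571
Rc = 585.9 / 1571
Rc = 0.37 kN

0.37


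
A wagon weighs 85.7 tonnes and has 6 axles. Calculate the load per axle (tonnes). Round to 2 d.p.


Load per axle = total weight / number of axles
Load = 85.7 / 6
Load = 14.28 tonnes

14.28


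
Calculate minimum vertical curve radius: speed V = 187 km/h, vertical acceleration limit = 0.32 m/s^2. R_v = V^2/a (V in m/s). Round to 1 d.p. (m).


Convert speed: V = 187 / 3.6 = 51.9444 m/s
V^2 = 2698.2253 m^2/s^2
R_v = 2698.2253 / 0.32
R_v = 8432.0 m

8432.0


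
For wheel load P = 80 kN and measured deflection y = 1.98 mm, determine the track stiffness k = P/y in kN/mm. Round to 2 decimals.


Track stiffness k = P / y
k = 80 / 1.98
k = 40.40 kN/mm

40.40


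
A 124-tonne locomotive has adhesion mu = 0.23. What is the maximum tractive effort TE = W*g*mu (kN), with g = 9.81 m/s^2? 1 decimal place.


TE_max = W * g * mu
TE_max = 124 * 9.81 * 0.23
TE_max = 1216.44 * 0.23
TE_max = 279.8 kN

279.8


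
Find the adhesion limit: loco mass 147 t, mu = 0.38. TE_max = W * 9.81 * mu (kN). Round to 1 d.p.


TE_max = W * g * mu
TE_max = 147 * 9.81 * 0.38
TE_max = 1442.07 * 0.38
TE_max = 548.0 kN

548.0


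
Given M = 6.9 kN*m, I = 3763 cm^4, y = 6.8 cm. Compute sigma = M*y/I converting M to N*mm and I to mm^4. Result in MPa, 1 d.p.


Convert units:
M = 6.9 kN*m = 6900000 N*mm
y = 6.8 cm = 68 mm
I = 3763 cm^4 = 37630000 mm^4
sigma = 6900000 * 68 / 37630000
sigma = 12.5 MPa

12.5


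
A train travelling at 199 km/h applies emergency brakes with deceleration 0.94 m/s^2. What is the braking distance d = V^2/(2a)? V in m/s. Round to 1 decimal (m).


Convert speed: V = 199 / 3.6 = 55.2778 m/s
V^2 = 3055.6327
d = 3055.6327 / (2 * 0.94)
d = 3055.6327 / 1.88
d = 1625.3 m

1625.3


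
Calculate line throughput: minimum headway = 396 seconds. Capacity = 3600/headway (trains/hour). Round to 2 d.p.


Capacity = 3600 / headway
Capacity = 3600 / 396
Capacity = 9.09 trains/hour

9.09


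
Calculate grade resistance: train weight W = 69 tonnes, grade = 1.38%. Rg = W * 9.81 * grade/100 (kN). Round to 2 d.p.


Rg = W * 9.81 * grade / 100
Rg = 69 * 9.81 * 1.38 / 100
Rg = 676.89 * 0.0138
Rg = 9.34 kN

9.34


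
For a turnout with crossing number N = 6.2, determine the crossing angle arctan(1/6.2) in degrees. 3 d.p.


1/N = 1/6.2 = 0.16129
angle = arctan(0.16129) = 0.159913 rad
angle = 0.159913 * 180/pi = 9.162 degrees

9.162


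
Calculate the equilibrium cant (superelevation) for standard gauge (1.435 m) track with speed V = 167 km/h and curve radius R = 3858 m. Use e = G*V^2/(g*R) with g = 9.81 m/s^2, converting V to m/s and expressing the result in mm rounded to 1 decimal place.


Convert speed: V = 167 / 3.6 = 46.3889 m/s
Apply formula: e = 1.435 * 46.3889^2 / (9.81 * 3858)
e = 1.435 * 2151.929 / 37846.98
e = 0.081592 m = 81.6 mm

81.6


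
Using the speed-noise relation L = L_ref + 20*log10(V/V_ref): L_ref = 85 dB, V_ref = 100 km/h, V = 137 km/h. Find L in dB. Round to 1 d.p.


V/V_ref = 137 / 100 = 1.37
log10(1.37) = 0.136721
20 * 0.136721 = 2.7344
L = 85 + 2.7344 = 87.7 dB

87.7


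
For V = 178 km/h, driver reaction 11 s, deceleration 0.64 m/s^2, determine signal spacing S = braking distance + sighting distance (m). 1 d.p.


V = 178 / 3.6 = 49.4444 m/s
Braking distance = 49.4444^2 / (2*0.64) = 1909.9633 m
Sighting distance = 49.4444 * 11 = 543.8889 m
S = 1909.9633 + 543.8889 = 2453.9 m

2453.9


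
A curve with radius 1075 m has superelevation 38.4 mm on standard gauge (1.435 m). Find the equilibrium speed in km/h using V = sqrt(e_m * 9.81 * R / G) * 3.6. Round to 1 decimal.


Convert cant: e = 38.4 mm = 0.0384 m
V_ms = sqrt(0.0384 * 9.81 * 1075 / 1.435)
V_ms = sqrt(282.199861) = 16.7988 m/s
V = 16.7988 * 3.6 = 60.5 km/h

60.5


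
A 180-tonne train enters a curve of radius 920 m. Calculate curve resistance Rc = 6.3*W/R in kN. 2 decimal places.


Rc = 6.3 * W / R
Rc = 6.3 * 180 / 920
Rc = 1134.0 / 920
Rc = 1.23 kN

1.23


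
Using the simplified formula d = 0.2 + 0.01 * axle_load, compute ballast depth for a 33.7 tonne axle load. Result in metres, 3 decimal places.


d = 0.2 + 0.01 * 33.7
d = 0.2 + 0.337
d = 0.537 m

0.537


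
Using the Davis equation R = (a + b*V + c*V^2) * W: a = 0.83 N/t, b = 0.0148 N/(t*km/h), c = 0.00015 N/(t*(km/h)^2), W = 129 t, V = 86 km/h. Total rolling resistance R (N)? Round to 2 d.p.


b*V = 0.0148 * 86 = 1.2728
c*V^2 = 0.00015 * 7396 = 1.1094
R_per_t = 0.83 + 1.2728 + 1.1094 = 3.2122 N/t
R_total = 3.2122 * 129 = 414.37 N

414.37


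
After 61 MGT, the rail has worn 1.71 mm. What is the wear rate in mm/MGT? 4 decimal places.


Wear rate = total wear / cumulative tonnage
Rate = 1.71 / 61
Rate = 0.0280 mm/MGT

0.0280


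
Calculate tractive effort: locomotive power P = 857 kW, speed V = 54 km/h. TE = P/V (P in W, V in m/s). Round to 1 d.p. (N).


Convert: P = 857 kW = 857000 W
V = 54 / 3.6 = 15.0 m/s
TE = 857000 / 15.0
TE = 57133.3 N

57133.3


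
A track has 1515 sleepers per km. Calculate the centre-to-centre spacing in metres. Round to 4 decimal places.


Spacing = 1000 m / number of sleepers
Spacing = 1000 / 1515
Spacing = 0.6601 m

0.6601


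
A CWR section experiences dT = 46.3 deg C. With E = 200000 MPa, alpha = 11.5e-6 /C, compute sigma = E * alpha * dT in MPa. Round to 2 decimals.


sigma = E * alpha * dT
sigma = 200000 * 11.5e-6 * 46.3
sigma = 2.3 * 46.3
sigma = 106.49 MPa

106.49


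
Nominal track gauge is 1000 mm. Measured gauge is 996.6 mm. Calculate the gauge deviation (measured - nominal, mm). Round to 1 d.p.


Deviation = measured - nominal
Deviation = 996.6 - 1000
Deviation = -3.4 mm

-3.4


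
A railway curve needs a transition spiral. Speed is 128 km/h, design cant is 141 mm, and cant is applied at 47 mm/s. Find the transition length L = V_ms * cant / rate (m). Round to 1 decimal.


Convert speed: V = 128 / 3.6 = 35.5556 m/s
L = 35.5556 * 141 / 47
L = 5013.3333 / 47
L = 106.7 m

106.7


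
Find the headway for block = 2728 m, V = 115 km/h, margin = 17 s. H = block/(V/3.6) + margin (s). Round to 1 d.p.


V = 115 / 3.6 = 31.9444 m/s
Block traversal time = 2728 / 31.9444 = 85.3983 s
Headway = 85.3983 + 17
Headway = 102.4 s

102.4


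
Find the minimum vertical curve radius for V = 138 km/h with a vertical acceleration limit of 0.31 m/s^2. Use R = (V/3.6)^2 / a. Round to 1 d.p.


Convert speed: V = 138 / 3.6 = 38.3333 m/s
V^2 = 1469.4444 m^2/s^2
R_v = 1469.4444 / 0.31
R_v = 4740.1 m

4740.1


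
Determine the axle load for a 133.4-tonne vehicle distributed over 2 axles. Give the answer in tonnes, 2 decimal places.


Load per axle = total weight / number of axles
Load = 133.4 / 2
Load = 66.70 tonnes

66.70


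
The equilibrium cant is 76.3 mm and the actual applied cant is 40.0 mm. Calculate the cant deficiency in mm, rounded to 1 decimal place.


Cant deficiency = equilibrium cant - actual cant
CD = 76.3 - 40.0
CD = 36.3 mm

36.3


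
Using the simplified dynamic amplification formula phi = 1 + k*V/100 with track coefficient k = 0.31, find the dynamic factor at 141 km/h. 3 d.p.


phi = 1 + k * V / 100
phi = 1 + 0.31 * 141 / 100
phi = 1 + 0.4371
phi = 1.437

1.437


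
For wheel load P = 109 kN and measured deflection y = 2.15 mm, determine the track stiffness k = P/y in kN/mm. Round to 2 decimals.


Track stiffness k = P / y
k = 109 / 2.15
k = 50.70 kN/mm

50.70


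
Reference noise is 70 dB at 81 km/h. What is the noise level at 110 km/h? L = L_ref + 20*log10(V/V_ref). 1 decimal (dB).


V/V_ref = 110 / 81 = 1.358025
log10(1.358025) = 0.132908
20 * 0.132908 = 2.6582
L = 70 + 2.6582 = 72.7 dB

72.7


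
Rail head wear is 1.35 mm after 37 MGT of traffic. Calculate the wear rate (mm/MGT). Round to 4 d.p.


Wear rate = total wear / cumulative tonnage
Rate = 1.35 / 37
Rate = 0.0365 mm/MGT

0.0365


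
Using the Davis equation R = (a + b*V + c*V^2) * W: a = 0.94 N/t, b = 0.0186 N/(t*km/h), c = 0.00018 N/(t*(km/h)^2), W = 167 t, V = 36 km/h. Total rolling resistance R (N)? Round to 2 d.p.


b*V = 0.0186 * 36 = 0.6696
c*V^2 = 0.00018 * 1296 = 0.23328
R_per_t = 0.94 + 0.6696 + 0.23328 = 1.84288 N/t
R_total = 1.84288 * 167 = 307.76 N

307.76


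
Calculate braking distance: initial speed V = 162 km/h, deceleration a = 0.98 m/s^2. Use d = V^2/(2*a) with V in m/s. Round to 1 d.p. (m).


Convert speed: V = 162 / 3.6 = 45.0 m/s
V^2 = 2025.0
d = 2025.0 / (2 * 0.98)
d = 2025.0 / 1.96
d = 1033.2 m

1033.2


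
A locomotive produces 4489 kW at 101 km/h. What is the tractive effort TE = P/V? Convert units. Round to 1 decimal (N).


Convert: P = 4489 kW = 4489000 W
V = 101 / 3.6 = 28.0556 m/s
TE = 4489000 / 28.0556
TE = 160004.0 N

160004.0


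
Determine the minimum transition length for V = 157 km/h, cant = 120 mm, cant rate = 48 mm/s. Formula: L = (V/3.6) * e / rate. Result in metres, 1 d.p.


Convert speed: V = 157 / 3.6 = 43.6111 m/s
L = 43.6111 * 120 / 48
L = 5233.3333 / 48
L = 109.0 m

109.0


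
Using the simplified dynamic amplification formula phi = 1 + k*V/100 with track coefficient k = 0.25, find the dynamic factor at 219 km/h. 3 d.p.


phi = 1 + k * V / 100
phi = 1 + 0.25 * 219 / 100
phi = 1 + 0.5475
phi = 1.548

1.548


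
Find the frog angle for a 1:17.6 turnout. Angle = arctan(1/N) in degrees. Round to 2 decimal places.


1/N = 1/17.6 = 0.056818
angle = arctan(0.056818) = 0.056757 rad
angle = 0.056757 * 180/pi = 3.25 degrees

3.25


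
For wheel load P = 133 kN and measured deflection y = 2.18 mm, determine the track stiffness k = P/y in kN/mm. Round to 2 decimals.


Track stiffness k = P / y
k = 133 / 2.18
k = 61.01 kN/mm

61.01


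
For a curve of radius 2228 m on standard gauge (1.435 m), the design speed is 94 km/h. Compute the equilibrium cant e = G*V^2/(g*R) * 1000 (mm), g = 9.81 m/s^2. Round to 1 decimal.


Convert speed: V = 94 / 3.6 = 26.1111 m/s
Apply formula: e = 1.435 * 26.1111^2 / (9.81 * 2228)
e = 1.435 * 681.7901 / 21856.68
e = 0.044763 m = 44.8 mm

44.8


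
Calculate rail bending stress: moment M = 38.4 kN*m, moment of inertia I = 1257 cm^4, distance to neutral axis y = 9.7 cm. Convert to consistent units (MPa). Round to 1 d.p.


Convert units:
M = 38.4 kN*m = 38400000 N*mm
y = 9.7 cm = 97 mm
I = 1257 cm^4 = 12570000 mm^4
sigma = 38400000 * 97 / 12570000
sigma = 296.3 MPa

296.3


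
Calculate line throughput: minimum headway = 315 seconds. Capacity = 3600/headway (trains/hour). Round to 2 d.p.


Capacity = 3600 / headway
Capacity = 3600 / 315
Capacity = 11.43 trains/hour

11.43


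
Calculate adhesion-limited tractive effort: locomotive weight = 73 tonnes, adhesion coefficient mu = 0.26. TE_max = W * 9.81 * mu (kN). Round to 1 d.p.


TE_max = W * g * mu
TE_max = 73 * 9.81 * 0.26
TE_max = 716.13 * 0.26
TE_max = 186.2 kN

186.2


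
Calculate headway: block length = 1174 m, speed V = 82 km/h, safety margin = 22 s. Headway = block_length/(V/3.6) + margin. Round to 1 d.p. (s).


V = 82 / 3.6 = 22.7778 m/s
Block traversal time = 1174 / 22.7778 = 51.5415 s
Headway = 51.5415 + 22
Headway = 73.5 s

73.5


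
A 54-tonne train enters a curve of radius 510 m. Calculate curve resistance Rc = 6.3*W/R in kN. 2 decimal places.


Rc = 6.3 * W / R
Rc = 6.3 * 54 / 510
Rc = 340.2 / 510
Rc = 0.67 kN

0.67


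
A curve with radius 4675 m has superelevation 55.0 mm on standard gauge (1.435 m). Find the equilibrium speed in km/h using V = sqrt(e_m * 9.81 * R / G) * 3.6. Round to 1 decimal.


Convert cant: e = 55.0 mm = 0.0550 m
V_ms = sqrt(0.0550 * 9.81 * 4675 / 1.435)
V_ms = sqrt(1757.767422) = 41.9257 m/s
V = 41.9257 * 3.6 = 150.9 km/h

150.9


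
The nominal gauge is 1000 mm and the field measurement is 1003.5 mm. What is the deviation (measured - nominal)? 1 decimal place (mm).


Deviation = measured - nominal
Deviation = 1003.5 - 1000
Deviation = 3.5 mm

3.5


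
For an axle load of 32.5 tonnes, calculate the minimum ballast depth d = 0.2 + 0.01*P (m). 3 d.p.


d = 0.2 + 0.01 * 32.5
d = 0.2 + 0.325
d = 0.525 m

0.525


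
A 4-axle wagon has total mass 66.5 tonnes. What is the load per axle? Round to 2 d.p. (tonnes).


Load per axle = total weight / number of axles
Load = 66.5 / 4
Load = 16.63 tonnes

16.63


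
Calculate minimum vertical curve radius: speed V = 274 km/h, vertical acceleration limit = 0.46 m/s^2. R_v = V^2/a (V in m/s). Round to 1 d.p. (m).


Convert speed: V = 274 / 3.6 = 76.1111 m/s
V^2 = 5792.9012 m^2/s^2
R_v = 5792.9012 / 0.46
R_v = 12593.3 m

12593.3


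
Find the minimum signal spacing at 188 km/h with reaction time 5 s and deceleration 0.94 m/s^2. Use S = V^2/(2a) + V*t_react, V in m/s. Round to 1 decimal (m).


V = 188 / 3.6 = 52.2222 m/s
Braking distance = 52.2222^2 / (2*0.94) = 1450.6173 m
Sighting distance = 52.2222 * 5 = 261.1111 m
S = 1450.6173 + 261.1111 = 1711.7 m

1711.7


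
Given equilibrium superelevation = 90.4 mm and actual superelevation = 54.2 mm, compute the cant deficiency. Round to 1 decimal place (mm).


Cant deficiency = equilibrium cant - actual cant
CD = 90.4 - 54.2
CD = 36.2 mm

36.2


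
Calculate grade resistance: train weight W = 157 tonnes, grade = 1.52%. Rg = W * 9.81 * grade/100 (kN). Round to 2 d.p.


Rg = W * 9.81 * grade / 100
Rg = 157 * 9.81 * 1.52 / 100
Rg = 1540.17 * 0.0152
Rg = 23.41 kN

23.41


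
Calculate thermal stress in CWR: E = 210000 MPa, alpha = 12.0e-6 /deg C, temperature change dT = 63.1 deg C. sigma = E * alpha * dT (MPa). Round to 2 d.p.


sigma = E * alpha * dT
sigma = 210000 * 12.0e-6 * 63.1
sigma = 2.52 * 63.1
sigma = 159.01 MPa

159.01


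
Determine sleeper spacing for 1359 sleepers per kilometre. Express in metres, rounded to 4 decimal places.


Spacing = 1000 m / number of sleepers
Spacing = 1000 / 1359
Spacing = 0.7358 m

0.7358


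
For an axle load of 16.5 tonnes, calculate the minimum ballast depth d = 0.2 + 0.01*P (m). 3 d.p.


d = 0.2 + 0.01 * 16.5
d = 0.2 + 0.165
d = 0.365 m

0.365


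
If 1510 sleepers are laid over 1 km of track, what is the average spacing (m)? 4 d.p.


Spacing = 1000 m / number of sleepers
Spacing = 1000 / 1510
Spacing = 0.6623 m

0.6623


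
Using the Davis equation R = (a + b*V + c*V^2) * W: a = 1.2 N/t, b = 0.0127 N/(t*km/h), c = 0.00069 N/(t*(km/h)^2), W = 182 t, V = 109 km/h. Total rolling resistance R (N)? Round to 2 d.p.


b*V = 0.0127 * 109 = 1.3843
c*V^2 = 0.00069 * 11881 = 8.19789
R_per_t = 1.2 + 1.3843 + 8.19789 = 10.78219 N/t
R_total = 10.78219 * 182 = 1962.36 N

1962.36


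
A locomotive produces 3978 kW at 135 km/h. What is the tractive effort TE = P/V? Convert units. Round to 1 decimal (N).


Convert: P = 3978 kW = 3978000 W
V = 135 / 3.6 = 37.5 m/s
TE = 3978000 / 37.5
TE = 106080.0 N

106080.0


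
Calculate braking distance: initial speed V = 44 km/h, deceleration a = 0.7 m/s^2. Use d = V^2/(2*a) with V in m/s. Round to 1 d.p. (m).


Convert speed: V = 44 / 3.6 = 12.2222 m/s
V^2 = 149.3827
d = 149.3827 / (2 * 0.7)
d = 149.3827 / 1.4
d = 106.7 m

106.7


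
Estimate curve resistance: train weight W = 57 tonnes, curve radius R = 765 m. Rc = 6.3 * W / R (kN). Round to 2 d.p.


Rc = 6.3 * W / R
Rc = 6.3 * 57 / 765
Rc = 359.1 / 765
Rc = 0.47 kN

0.47


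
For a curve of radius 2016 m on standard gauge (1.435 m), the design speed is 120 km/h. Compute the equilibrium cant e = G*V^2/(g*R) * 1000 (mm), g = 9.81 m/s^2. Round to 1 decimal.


Convert speed: V = 120 / 3.6 = 33.3333 m/s
Apply formula: e = 1.435 * 33.3333^2 / (9.81 * 2016)
e = 1.435 * 1111.1111 / 19776.96
e = 0.080621 m = 80.6 mm

80.6


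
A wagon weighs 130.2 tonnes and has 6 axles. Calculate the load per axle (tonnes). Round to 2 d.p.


Load per axle = total weight / number of axles
Load = 130.2 / 6
Load = 21.70 tonnes

21.70


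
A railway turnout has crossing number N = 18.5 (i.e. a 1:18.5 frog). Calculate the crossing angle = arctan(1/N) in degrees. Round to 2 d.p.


1/N = 1/18.5 = 0.054054
angle = arctan(0.054054) = 0.054002 rad
angle = 0.054002 * 180/pi = 3.09 degrees

3.09


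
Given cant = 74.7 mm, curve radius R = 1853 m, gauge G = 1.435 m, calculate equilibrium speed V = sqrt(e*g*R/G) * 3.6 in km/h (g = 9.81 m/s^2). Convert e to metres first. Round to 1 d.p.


Convert cant: e = 74.7 mm = 0.0747 m
V_ms = sqrt(0.0747 * 9.81 * 1853 / 1.435)
V_ms = sqrt(946.265764) = 30.7614 m/s
V = 30.7614 * 3.6 = 110.7 km/h

110.7


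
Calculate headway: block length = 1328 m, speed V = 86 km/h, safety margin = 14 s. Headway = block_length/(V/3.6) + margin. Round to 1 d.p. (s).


V = 86 / 3.6 = 23.8889 m/s
Block traversal time = 1328 / 23.8889 = 55.5907 s
Headway = 55.5907 + 14
Headway = 69.6 s

69.6


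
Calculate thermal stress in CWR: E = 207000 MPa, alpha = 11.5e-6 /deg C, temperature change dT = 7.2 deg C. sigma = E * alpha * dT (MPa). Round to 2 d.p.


sigma = E * alpha * dT
sigma = 207000 * 11.5e-6 * 7.2
sigma = 2.3805 * 7.2
sigma = 17.14 MPa

17.14


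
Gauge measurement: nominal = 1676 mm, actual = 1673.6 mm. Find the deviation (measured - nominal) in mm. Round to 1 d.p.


Deviation = measured - nominal
Deviation = 1673.6 - 1676
Deviation = -2.4 mm

-2.4


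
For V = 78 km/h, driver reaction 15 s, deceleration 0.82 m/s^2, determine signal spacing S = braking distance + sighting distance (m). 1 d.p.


V = 78 / 3.6 = 21.6667 m/s
Braking distance = 21.6667^2 / (2*0.82) = 286.2466 m
Sighting distance = 21.6667 * 15 = 325.0 m
S = 286.2466 + 325.0 = 611.2 m

611.2


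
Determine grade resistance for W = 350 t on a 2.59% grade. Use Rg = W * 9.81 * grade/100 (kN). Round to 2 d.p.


Rg = W * 9.81 * grade / 100
Rg = 350 * 9.81 * 2.59 / 100
Rg = 3433.5 * 0.0259
Rg = 88.93 kN

88.93


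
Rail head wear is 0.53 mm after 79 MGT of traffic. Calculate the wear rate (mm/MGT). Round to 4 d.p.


Wear rate = total wear / cumulative tonnage
Rate = 0.53 / 79
Rate = 0.0067 mm/MGT

0.0067


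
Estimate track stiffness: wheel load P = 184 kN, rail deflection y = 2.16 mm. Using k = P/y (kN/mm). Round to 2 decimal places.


Track stiffness k = P / y
k = 184 / 2.16
k = 85.19 kN/mm

85.19


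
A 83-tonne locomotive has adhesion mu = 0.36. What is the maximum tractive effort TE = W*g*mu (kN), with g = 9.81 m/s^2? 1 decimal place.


TE_max = W * g * mu
TE_max = 83 * 9.81 * 0.36
TE_max = 814.23 * 0.36
TE_max = 293.1 kN

293.1


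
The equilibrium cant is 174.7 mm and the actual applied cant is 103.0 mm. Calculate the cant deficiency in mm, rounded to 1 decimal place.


Cant deficiency = equilibrium cant - actual cant
CD = 174.7 - 103.0
CD = 71.7 mm

71.7


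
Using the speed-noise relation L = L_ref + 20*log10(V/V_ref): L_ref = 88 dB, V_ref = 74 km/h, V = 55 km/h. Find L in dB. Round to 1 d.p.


V/V_ref = 55 / 74 = 0.743243
log10(0.743243) = -0.128869
20 * -0.128869 = -2.5774
L = 88 + -2.5774 = 85.4 dB

85.4


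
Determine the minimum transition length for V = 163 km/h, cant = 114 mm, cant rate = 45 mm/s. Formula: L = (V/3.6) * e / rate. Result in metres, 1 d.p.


Convert speed: V = 163 / 3.6 = 45.2778 m/s
L = 45.2778 * 114 / 45
L = 5161.6667 / 45
L = 114.7 m

114.7


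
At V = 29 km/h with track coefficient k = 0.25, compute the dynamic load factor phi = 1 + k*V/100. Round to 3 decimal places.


phi = 1 + k * V / 100
phi = 1 + 0.25 * 29 / 100
phi = 1 + 0.0725
phi = 1.073

1.073


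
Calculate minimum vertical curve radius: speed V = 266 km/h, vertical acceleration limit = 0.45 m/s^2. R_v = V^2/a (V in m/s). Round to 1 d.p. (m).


Convert speed: V = 266 / 3.6 = 73.8889 m/s
V^2 = 5459.5679 m^2/s^2
R_v = 5459.5679 / 0.45
R_v = 12132.4 m

12132.4


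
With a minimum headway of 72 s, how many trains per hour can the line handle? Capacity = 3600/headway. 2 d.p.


Capacity = 3600 / headway
Capacity = 3600 / 72
Capacity = 50.00 trains/hour

50.00


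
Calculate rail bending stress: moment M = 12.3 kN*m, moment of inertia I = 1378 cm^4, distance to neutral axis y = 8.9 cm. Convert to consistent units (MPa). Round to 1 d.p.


Convert units:
M = 12.3 kN*m = 12300000 N*mm
y = 8.9 cm = 89 mm
I = 1378 cm^4 = 13780000 mm^4
sigma = 12300000 * 89 / 13780000
sigma = 79.4 MPa

79.4


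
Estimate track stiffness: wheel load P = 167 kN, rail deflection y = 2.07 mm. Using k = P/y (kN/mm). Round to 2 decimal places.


Track stiffness k = P / y
k = 167 / 2.07
k = 80.68 kN/mm

80.68


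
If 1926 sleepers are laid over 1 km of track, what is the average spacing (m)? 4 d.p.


Spacing = 1000 m / number of sleepers
Spacing = 1000 / 1926
Spacing = 0.5192 m

0.5192


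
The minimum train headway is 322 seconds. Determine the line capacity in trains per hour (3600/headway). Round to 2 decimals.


Capacity = 3600 / headway
Capacity = 3600 / 322
Capacity = 11.18 trains/hour

11.18


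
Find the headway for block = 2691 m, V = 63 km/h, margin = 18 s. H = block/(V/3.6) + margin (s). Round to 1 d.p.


V = 63 / 3.6 = 17.5 m/s
Block traversal time = 2691 / 17.5 = 153.7714 s
Headway = 153.7714 + 18
Headway = 171.8 s

171.8


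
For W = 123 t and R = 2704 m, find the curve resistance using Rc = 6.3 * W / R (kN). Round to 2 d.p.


Rc = 6.3 * W / R
Rc = 6.3 * 123 / 2704
Rc = 774.9 / 2704
Rc = 0.29 kN

0.29


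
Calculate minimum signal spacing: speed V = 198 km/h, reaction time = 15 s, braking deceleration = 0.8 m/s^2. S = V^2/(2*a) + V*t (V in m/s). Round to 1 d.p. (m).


V = 198 / 3.6 = 55.0 m/s
Braking distance = 55.0^2 / (2*0.8) = 1890.625 m
Sighting distance = 55.0 * 15 = 825.0 m
S = 1890.625 + 825.0 = 2715.6 m

2715.6


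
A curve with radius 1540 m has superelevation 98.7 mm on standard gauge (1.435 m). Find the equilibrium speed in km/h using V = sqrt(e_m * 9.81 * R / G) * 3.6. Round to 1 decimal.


Convert cant: e = 98.7 mm = 0.0987 m
V_ms = sqrt(0.0987 * 9.81 * 1540 / 1.435)
V_ms = sqrt(1039.094341) = 32.235 m/s
V = 32.235 * 3.6 = 116.0 km/h

116.0


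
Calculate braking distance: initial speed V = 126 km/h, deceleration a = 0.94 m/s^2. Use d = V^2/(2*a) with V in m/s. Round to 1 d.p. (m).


Convert speed: V = 126 / 3.6 = 35.0 m/s
V^2 = 1225.0
d = 1225.0 / (2 * 0.94)
d = 1225.0 / 1.88
d = 651.6 m

651.6


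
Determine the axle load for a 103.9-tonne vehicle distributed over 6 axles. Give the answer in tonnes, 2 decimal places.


Load per axle = total weight / number of axles
Load = 103.9 / 6
Load = 17.32 tonnes

17.32


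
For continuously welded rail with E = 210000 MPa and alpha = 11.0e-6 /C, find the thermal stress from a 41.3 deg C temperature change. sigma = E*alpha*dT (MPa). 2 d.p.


sigma = E * alpha * dT
sigma = 210000 * 11.0e-6 * 41.3
sigma = 2.31 * 41.3
sigma = 95.40 MPa

95.40


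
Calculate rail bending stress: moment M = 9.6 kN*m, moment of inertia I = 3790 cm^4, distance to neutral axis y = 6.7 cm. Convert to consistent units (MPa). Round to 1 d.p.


Convert units:
M = 9.6 kN*m = 9600000 N*mm
y = 6.7 cm = 67 mm
I = 3790 cm^4 = 37900000 mm^4
sigma = 9600000 * 67 / 37900000
sigma = 17.0 MPa

17.0


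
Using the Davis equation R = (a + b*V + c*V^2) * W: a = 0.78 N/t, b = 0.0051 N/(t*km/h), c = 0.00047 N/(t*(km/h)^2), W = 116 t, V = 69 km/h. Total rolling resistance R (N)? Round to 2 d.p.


b*V = 0.0051 * 69 = 0.3519
c*V^2 = 0.00047 * 4761 = 2.23767
R_per_t = 0.78 + 0.3519 + 2.23767 = 3.36957 N/t
R_total = 3.36957 * 116 = 390.87 N

390.87


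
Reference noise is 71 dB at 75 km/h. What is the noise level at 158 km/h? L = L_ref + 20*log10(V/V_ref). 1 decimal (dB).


V/V_ref = 158 / 75 = 2.106667
log10(2.106667) = 0.323596
20 * 0.323596 = 6.4719
L = 71 + 6.4719 = 77.5 dB

77.5


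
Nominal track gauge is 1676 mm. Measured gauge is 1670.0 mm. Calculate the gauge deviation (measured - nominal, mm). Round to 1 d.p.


Deviation = measured - nominal
Deviation = 1670.0 - 1676
Deviation = -6.0 mm

-6.0


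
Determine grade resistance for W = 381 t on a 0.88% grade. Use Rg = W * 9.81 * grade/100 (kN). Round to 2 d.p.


Rg = W * 9.81 * grade / 100
Rg = 381 * 9.81 * 0.88 / 100
Rg = 3737.61 * 0.0088
Rg = 32.89 kN

32.89


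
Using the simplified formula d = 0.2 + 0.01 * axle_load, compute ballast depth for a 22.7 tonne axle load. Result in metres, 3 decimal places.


d = 0.2 + 0.01 * 22.7
d = 0.2 + 0.227
d = 0.427 m

0.427


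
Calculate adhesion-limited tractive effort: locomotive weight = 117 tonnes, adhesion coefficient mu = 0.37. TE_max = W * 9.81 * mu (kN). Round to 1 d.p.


TE_max = W * g * mu
TE_max = 117 * 9.81 * 0.37
TE_max = 1147.77 * 0.37
TE_max = 424.7 kN

424.7


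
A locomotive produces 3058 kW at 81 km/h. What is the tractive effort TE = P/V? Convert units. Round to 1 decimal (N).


Convert: P = 3058 kW = 3058000 W
V = 81 / 3.6 = 22.5 m/s
TE = 3058000 / 22.5
TE = 135911.1 N

135911.1


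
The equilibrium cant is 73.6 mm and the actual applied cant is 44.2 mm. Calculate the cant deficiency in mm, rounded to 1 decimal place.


Cant deficiency = equilibrium cant - actual cant
CD = 73.6 - 44.2
CD = 29.4 mm

29.4


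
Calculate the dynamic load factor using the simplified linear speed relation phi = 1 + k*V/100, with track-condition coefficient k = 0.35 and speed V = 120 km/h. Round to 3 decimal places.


phi = 1 + k * V / 100
phi = 1 + 0.35 * 120 / 100
phi = 1 + 0.42
phi = 1.420

1.420


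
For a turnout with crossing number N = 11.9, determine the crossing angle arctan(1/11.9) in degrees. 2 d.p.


1/N = 1/11.9 = 0.084034
angle = arctan(0.084034) = 0.083837 rad
angle = 0.083837 * 180/pi = 4.80 degrees

4.80


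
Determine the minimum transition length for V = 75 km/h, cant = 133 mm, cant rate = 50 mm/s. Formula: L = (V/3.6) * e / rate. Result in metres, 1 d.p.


Convert speed: V = 75 / 3.6 = 20.8333 m/s
L = 20.8333 * 133 / 50
L = 2770.8333 / 50
L = 55.4 m

55.4


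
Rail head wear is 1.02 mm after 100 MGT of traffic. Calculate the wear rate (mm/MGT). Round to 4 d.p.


Wear rate = total wear / cumulative tonnage
Rate = 1.02 / 100
Rate = 0.0102 mm/MGT

0.0102


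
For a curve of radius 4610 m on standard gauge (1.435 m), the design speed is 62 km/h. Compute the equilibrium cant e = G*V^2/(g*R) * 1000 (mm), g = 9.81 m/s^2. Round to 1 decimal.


Convert speed: V = 62 / 3.6 = 17.2222 m/s
Apply formula: e = 1.435 * 17.2222^2 / (9.81 * 4610)
e = 1.435 * 296.6049 / 45224.1
e = 0.009412 m = 9.4 mm

9.4


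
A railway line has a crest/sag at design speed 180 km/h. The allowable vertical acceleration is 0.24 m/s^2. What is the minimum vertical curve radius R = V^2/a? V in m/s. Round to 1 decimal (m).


Convert speed: V = 180 / 3.6 = 50.0 m/s
V^2 = 2500.0 m^2/s^2
R_v = 2500.0 / 0.24
R_v = 10416.7 m

10416.7


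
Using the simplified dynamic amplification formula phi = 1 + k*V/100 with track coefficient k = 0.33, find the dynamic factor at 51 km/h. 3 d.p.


phi = 1 + k * V / 100
phi = 1 + 0.33 * 51 / 100
phi = 1 + 0.1683
phi = 1.168

1.168


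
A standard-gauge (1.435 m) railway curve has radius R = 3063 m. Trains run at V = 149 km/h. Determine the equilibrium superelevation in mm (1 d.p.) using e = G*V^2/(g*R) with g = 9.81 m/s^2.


Convert speed: V = 149 / 3.6 = 41.3889 m/s
Apply formula: e = 1.435 * 41.3889^2 / (9.81 * 3063)
e = 1.435 * 1713.0401 / 30048.03
e = 0.081809 m = 81.8 mm

81.8


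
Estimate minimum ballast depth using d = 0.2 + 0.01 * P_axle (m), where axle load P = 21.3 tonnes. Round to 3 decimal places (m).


d = 0.2 + 0.01 * 21.3
d = 0.2 + 0.213
d = 0.413 m

0.413


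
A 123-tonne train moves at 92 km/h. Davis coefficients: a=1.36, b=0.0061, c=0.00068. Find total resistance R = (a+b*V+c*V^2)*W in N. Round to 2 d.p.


b*V = 0.0061 * 92 = 0.5612
c*V^2 = 0.00068 * 8464 = 5.75552
R_per_t = 1.36 + 0.5612 + 5.75552 = 7.67672 N/t
R_total = 7.67672 * 123 = 944.24 N

944.24


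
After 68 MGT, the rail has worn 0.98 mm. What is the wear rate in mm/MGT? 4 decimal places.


Wear rate = total wear / cumulative tonnage
Rate = 0.98 / 68
Rate = 0.0144 mm/MGT

0.0144


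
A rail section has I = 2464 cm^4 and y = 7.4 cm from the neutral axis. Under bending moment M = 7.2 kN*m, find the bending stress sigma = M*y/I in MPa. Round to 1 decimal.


Convert units:
M = 7.2 kN*m = 7200000 N*mm
y = 7.4 cm = 74 mm
I = 2464 cm^4 = 24640000 mm^4
sigma = 7200000 * 74 / 24640000
sigma = 21.6 MPa

21.6


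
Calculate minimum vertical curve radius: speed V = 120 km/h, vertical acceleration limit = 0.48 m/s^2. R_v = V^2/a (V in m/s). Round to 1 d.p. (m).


Convert speed: V = 120 / 3.6 = 33.3333 m/s
V^2 = 1111.1111 m^2/s^2
R_v = 1111.1111 / 0.48
R_v = 2314.8 m

2314.8


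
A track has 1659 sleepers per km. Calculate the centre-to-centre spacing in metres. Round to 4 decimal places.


Spacing = 1000 m / number of sleepers
Spacing = 1000 / 1659
Spacing = 0.6028 m

0.6028


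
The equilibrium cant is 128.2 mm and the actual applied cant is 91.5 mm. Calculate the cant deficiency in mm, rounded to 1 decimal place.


Cant deficiency = equilibrium cant - actual cant
CD = 128.2 - 91.5
CD = 36.7 mm

36.7


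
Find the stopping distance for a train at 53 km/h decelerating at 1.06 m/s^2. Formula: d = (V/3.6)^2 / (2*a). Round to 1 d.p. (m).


Convert speed: V = 53 / 3.6 = 14.7222 m/s
V^2 = 216.7438
d = 216.7438 / (2 * 1.06)
d = 216.7438 / 2.12
d = 102.2 m

102.2


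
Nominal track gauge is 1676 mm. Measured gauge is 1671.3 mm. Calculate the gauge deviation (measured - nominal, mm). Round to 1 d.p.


Deviation = measured - nominal
Deviation = 1671.3 - 1676
Deviation = -4.7 mm

-4.7


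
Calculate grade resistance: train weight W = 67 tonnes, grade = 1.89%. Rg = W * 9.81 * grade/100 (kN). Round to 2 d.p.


Rg = W * 9.81 * grade / 100
Rg = 67 * 9.81 * 1.89 / 100
Rg = 657.27 * 0.0189
Rg = 12.42 kN

12.42


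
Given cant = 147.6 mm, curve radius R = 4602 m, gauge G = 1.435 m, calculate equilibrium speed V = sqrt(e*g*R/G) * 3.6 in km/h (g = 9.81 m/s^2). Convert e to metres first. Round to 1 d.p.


Convert cant: e = 147.6 mm = 0.1476 m
V_ms = sqrt(0.1476 * 9.81 * 4602 / 1.435)
V_ms = sqrt(4643.549486) = 68.1436 m/s
V = 68.1436 * 3.6 = 245.3 km/h

245.3


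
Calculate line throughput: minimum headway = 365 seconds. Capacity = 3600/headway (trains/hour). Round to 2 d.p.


Capacity = 3600 / headway
Capacity = 3600 / 365
Capacity = 9.86 trains/hour

9.86


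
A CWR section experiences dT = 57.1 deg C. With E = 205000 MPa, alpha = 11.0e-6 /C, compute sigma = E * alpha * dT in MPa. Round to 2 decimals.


sigma = E * alpha * dT
sigma = 205000 * 11.0e-6 * 57.1
sigma = 2.255 * 57.1
sigma = 128.76 MPa

128.76


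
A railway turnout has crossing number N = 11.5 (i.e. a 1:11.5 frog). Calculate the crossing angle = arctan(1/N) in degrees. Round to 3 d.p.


1/N = 1/11.5 = 0.086957
angle = arctan(0.086957) = 0.086738 rad
angle = 0.086738 * 180/pi = 4.970 degrees

4.970


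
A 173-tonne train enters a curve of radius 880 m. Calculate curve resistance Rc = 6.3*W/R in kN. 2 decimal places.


Rc = 6.3 * W / R
Rc = 6.3 * 173 / 880
Rc = 1089.9 / 880
Rc = 1.24 kN

1.24


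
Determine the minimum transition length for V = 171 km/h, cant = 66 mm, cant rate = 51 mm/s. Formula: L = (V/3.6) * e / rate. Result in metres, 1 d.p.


Convert speed: V = 171 / 3.6 = 47.5 m/s
L = 47.5 * 66 / 51
L = 3135.0 / 51
L = 61.5 m

61.5


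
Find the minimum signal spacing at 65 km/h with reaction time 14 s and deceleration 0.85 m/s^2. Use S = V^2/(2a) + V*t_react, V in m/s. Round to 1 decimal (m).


V = 65 / 3.6 = 18.0556 m/s
Braking distance = 18.0556^2 / (2*0.85) = 191.7665 m
Sighting distance = 18.0556 * 14 = 252.7778 m
S = 191.7665 + 252.7778 = 444.5 m

444.5


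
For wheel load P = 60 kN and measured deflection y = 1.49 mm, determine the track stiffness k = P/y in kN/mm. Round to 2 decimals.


Track stiffness k = P / y
k = 60 / 1.49
k = 40.27 kN/mm

40.27


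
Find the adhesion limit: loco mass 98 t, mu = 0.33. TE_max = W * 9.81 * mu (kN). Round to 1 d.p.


TE_max = W * g * mu
TE_max = 98 * 9.81 * 0.33
TE_max = 961.38 * 0.33
TE_max = 317.3 kN

317.3


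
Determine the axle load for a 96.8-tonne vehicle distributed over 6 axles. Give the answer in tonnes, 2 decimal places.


Load per axle = total weight / number of axles
Load = 96.8 / 6
Load = 16.13 tonnes

16.13


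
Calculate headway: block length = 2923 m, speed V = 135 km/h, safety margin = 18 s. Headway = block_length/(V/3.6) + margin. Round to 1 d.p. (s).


V = 135 / 3.6 = 37.5 m/s
Block traversal time = 2923 / 37.5 = 77.9467 s
Headway = 77.9467 + 18
Headway = 95.9 s

95.9


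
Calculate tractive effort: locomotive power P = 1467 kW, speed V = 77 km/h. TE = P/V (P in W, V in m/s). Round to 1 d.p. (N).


Convert: P = 1467 kW = 1467000 W
V = 77 / 3.6 = 21.3889 m/s
TE = 1467000 / 21.3889
TE = 68587.0 N

68587.0


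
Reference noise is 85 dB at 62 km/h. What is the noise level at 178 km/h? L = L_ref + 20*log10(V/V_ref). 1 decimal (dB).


V/V_ref = 178 / 62 = 2.870968
log10(2.870968) = 0.458028
20 * 0.458028 = 9.1606
L = 85 + 9.1606 = 94.2 dB

94.2
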